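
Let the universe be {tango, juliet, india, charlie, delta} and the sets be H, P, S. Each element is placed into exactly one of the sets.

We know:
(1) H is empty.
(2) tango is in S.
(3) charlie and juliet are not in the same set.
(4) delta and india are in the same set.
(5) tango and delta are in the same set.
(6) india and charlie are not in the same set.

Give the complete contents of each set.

H = {}; P = {charlie}; S = {delta, india, juliet, tango}

From (2): tango ∈ S.
(1): H already has 0, so the rest are out.
(5): delta matches tango: delta ∉ P.
(5): delta matches tango: delta ∈ S.
(4): india matches delta: india ∉ P.
(4): india matches delta: india ∈ S.
(6): charlie ∉ S.
Only one set left: charlie ∈ P.
(3): juliet ∉ P.
Only one set left: juliet ∈ S.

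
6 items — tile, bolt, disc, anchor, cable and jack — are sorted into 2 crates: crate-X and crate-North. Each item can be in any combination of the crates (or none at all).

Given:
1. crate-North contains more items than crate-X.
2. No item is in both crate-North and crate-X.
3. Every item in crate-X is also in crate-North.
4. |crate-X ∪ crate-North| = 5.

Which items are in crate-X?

crate-X = {}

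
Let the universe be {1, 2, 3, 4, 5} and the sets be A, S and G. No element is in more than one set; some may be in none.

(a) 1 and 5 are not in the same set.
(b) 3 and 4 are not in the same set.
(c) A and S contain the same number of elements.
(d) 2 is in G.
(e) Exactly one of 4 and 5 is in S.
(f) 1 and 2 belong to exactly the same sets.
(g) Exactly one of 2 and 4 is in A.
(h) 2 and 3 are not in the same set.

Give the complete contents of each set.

From (d): 2 ∈ G.
(f): 1 matches 2: 1 ∉ A.
(f): 1 matches 2: 1 ∉ S.
(f): 1 matches 2: 1 ∈ G.
(g) (exactly one): 4 ∈ A.
(h): 3 ∉ G.
(a): 5 ∉ G.
(b): 3 ∉ A.
(e) (exactly one): 5 ∈ S.
Suppose 3 ∈ S: no assignment then satisfies all the clues, so 3 ∉ S.

A = {4}; S = {5}; G = {1, 2}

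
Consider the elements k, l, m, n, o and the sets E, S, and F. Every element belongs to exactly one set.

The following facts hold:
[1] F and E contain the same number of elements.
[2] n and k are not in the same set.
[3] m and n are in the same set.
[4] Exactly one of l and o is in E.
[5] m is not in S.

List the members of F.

From (5): m ∉ S.
(3): n matches m: n ∉ S.
Suppose k ∈ F: no assignment then satisfies all the clues, so k ∉ F.

F = {m, n}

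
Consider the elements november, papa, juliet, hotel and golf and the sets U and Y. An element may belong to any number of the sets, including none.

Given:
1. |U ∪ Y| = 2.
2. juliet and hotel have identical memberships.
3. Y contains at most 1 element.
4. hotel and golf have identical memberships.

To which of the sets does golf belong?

golf: none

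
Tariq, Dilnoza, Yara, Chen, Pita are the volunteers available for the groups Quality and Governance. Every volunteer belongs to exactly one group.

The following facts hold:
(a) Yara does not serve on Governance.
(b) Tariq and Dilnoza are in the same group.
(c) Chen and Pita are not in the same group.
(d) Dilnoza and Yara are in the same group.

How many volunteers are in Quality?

4

From (a): Yara ∉ Governance.
(d): Dilnoza matches Yara: Dilnoza ∉ Governance.
Only one group left: Dilnoza ∈ Quality.
Only one group left: Yara ∈ Quality.
(b): Tariq matches Dilnoza: Tariq ∈ Quality.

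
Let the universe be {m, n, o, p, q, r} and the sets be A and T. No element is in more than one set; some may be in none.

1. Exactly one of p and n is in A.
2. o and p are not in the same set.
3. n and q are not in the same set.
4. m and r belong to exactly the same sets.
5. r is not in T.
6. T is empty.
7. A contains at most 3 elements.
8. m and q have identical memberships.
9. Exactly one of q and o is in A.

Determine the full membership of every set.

A = {n, o}; T = {}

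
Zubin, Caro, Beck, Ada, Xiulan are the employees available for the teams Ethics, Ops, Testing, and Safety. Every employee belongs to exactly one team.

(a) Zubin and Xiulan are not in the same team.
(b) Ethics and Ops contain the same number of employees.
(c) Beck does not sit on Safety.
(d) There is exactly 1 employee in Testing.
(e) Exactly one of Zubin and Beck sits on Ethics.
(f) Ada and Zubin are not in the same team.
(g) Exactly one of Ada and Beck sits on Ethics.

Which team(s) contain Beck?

Beck: Ethics

From (c): Beck ∉ Safety.
Suppose Beck ∉ Ethics: no assignment then satisfies all the clues, so Beck ∈ Ethics.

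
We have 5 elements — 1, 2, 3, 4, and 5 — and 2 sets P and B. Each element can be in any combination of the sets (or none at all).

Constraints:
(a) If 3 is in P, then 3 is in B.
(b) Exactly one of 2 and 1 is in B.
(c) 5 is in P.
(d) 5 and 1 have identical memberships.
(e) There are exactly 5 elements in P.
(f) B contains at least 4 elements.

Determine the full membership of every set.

P = {1, 2, 3, 4, 5}; B = {1, 3, 4, 5}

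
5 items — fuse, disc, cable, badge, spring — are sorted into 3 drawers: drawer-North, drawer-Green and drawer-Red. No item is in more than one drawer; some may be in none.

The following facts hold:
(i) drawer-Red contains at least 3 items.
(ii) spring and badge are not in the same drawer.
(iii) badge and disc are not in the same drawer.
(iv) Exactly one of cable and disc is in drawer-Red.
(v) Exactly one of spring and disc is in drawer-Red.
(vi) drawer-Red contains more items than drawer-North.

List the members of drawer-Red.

drawer-Red = {cable, fuse, spring}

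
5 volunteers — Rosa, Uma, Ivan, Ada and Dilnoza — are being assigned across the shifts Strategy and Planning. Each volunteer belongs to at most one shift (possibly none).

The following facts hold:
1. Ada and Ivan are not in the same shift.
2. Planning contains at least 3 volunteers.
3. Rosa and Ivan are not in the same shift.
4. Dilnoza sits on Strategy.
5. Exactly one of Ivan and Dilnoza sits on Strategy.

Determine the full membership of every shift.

From (4): Dilnoza ∈ Strategy.
(5) (exactly one): Ivan ∉ Strategy.
Suppose Rosa ∈ Strategy: no assignment then satisfies all the clues, so Rosa ∉ Strategy.

Strategy = {Dilnoza}; Planning = {Ada, Rosa, Uma}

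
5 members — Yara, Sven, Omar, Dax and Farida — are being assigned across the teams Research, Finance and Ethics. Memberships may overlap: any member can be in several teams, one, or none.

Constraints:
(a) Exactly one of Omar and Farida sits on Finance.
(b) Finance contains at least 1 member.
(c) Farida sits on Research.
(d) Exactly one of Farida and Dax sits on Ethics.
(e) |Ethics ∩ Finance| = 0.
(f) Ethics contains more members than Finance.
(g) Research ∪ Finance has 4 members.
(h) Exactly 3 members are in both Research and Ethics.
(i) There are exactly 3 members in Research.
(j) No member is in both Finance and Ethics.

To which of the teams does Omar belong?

Omar: Finance

From (c): Farida ∈ Research.
Suppose Omar ∈ Research: no assignment then satisfies all the clues, so Omar ∉ Research.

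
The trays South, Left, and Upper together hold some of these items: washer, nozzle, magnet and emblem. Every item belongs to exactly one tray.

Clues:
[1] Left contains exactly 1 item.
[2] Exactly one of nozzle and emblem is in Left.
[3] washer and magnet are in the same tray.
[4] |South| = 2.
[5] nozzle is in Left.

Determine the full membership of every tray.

South = {magnet, washer}; Left = {nozzle}; Upper = {emblem}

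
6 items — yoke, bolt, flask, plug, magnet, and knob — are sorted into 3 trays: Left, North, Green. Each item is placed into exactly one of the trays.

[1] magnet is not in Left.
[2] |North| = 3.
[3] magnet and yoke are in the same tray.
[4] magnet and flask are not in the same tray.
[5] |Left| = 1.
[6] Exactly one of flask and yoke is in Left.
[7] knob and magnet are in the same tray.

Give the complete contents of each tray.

Left = {flask}; North = {knob, magnet, yoke}; Green = {bolt, plug}

From (1): magnet ∉ Left.
(3): yoke matches magnet: yoke ∉ Left.
(6) (exactly one): flask ∈ Left.
(7): knob matches magnet: knob ∉ Left.
(5): Left already has 1, so the rest are out.
Suppose yoke ∉ North: no assignment then satisfies all the clues, so yoke ∈ North.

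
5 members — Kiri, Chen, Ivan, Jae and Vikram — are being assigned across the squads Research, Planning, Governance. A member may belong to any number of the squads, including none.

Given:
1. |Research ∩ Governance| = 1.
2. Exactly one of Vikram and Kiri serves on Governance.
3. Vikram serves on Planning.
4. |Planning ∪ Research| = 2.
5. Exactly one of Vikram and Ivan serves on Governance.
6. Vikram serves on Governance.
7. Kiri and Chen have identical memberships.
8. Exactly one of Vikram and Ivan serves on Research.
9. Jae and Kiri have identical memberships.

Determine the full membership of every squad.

Research = {Vikram}; Planning = {Ivan, Vikram}; Governance = {Vikram}

From (3): Vikram ∈ Planning.
From (6): Vikram ∈ Governance.
(2) (exactly one): Kiri ∉ Governance.
(5) (exactly one): Ivan ∉ Governance.
(7): Chen matches Kiri: Chen ∉ Governance.
(9): Jae matches Kiri: Jae ∉ Governance.
Suppose Kiri ∈ Research: no assignment then satisfies all the clues, so Kiri ∉ Research.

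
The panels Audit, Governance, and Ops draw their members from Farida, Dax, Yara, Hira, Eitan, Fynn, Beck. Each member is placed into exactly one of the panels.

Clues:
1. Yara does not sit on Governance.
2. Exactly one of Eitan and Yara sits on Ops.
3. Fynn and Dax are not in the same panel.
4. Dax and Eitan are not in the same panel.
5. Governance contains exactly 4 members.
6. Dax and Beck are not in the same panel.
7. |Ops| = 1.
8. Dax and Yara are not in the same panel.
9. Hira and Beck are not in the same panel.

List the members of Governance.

Governance = {Beck, Eitan, Farida, Fynn}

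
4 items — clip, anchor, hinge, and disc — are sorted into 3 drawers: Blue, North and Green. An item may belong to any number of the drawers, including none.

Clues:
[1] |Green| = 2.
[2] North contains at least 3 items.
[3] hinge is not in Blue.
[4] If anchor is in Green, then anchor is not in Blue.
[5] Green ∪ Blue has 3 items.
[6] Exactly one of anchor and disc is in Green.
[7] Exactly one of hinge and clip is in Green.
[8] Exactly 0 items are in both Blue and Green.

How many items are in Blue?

1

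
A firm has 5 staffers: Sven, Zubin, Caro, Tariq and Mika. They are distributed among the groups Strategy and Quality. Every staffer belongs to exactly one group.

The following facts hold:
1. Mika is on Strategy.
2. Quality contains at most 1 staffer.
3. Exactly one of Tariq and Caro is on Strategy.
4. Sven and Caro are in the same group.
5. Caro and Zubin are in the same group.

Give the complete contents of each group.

Strategy = {Caro, Mika, Sven, Zubin}; Quality = {Tariq}

From (1): Mika ∈ Strategy.
Suppose Sven ∉ Strategy: no assignment then satisfies all the clues, so Sven ∈ Strategy.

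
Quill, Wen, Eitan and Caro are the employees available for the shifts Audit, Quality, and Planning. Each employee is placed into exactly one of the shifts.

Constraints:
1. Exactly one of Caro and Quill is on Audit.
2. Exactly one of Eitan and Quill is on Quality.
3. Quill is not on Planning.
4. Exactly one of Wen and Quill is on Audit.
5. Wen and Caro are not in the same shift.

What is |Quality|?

2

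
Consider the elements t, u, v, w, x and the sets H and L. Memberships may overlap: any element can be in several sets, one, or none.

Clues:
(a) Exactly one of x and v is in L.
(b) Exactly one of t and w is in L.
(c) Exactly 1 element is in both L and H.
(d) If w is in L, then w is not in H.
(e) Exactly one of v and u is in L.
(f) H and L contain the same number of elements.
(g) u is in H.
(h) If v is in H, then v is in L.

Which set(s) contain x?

x: none

From (g): u ∈ H.
Suppose x ∈ H: no assignment then satisfies all the clues, so x ∉ H.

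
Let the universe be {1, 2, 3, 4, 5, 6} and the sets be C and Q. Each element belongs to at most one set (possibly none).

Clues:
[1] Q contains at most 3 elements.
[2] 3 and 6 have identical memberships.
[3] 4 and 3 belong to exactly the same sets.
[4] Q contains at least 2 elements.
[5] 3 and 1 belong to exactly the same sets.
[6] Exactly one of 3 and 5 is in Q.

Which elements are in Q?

Q = {2, 5}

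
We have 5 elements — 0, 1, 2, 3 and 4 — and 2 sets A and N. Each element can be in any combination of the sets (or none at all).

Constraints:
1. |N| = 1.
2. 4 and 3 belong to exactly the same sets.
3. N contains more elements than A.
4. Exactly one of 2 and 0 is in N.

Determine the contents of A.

A = {}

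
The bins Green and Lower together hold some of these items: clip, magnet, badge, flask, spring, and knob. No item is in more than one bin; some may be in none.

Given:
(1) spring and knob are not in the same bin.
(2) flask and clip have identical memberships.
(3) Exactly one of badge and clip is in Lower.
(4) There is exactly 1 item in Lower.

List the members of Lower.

Lower = {badge}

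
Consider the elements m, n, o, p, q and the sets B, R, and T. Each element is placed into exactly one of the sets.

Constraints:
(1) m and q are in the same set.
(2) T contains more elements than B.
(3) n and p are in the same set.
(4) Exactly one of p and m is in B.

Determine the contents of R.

R = {}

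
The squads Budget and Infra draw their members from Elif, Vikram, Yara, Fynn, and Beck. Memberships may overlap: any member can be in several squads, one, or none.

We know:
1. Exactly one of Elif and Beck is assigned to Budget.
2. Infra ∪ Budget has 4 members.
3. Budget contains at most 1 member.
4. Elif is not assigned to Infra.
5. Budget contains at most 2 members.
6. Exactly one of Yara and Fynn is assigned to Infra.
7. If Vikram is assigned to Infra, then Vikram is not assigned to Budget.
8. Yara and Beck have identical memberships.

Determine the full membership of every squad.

Budget = {Elif}; Infra = {Beck, Vikram, Yara}

From (4): Elif ∉ Infra.
Suppose Elif ∉ Budget: no assignment then satisfies all the clues, so Elif ∈ Budget.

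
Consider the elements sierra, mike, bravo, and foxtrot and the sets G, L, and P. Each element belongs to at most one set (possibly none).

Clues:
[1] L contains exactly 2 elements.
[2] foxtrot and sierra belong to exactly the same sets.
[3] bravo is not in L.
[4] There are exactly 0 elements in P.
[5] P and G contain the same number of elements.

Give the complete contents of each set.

G = {}; L = {foxtrot, sierra}; P = {}

From (3): bravo ∉ L.
(4): P already has 0, so the rest are out.
Suppose sierra ∈ G: no assignment then satisfies all the clues, so sierra ∉ G.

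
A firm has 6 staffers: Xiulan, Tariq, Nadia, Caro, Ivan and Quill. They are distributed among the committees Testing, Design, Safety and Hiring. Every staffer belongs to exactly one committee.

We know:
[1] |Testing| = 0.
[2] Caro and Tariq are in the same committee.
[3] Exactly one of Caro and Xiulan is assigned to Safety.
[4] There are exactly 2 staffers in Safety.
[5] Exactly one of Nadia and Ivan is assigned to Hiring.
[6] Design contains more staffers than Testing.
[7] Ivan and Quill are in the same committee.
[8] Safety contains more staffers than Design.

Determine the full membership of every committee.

Testing = {}; Design = {Nadia}; Safety = {Caro, Tariq}; Hiring = {Ivan, Quill, Xiulan}

(1): Testing already has 0, so the rest are out.
Suppose Xiulan ∈ Design: no assignment then satisfies all the clues, so Xiulan ∉ Design.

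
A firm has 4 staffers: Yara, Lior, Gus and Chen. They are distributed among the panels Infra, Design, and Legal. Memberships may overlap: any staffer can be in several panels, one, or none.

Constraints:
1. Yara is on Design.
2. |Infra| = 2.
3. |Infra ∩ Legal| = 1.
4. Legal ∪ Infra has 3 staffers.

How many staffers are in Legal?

2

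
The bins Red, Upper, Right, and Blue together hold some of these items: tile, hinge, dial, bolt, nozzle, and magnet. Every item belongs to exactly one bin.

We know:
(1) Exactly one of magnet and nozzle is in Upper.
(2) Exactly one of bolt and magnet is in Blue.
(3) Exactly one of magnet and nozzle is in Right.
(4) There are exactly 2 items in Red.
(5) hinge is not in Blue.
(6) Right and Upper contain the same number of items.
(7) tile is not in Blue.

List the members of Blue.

Blue = {bolt, dial}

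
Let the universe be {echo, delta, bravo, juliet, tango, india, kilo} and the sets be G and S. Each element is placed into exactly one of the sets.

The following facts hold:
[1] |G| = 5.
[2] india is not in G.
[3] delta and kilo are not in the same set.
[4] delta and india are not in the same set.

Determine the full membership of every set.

From (2): india ∉ G.
Only one set left: india ∈ S.
(4): delta ∉ S.
Only one set left: delta ∈ G.
(3): kilo ∉ G.
Only one set left: kilo ∈ S.
(1): only 5 candidates remain for G, so all are in.

G = {bravo, delta, echo, juliet, tango}; S = {india, kilo}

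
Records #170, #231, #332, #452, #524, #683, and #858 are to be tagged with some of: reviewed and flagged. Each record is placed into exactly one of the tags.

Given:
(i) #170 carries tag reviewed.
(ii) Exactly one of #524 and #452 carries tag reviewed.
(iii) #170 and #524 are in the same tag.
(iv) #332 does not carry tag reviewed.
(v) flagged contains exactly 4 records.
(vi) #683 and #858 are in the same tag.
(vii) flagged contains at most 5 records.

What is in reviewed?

reviewed = {#170, #231, #524}

From (i): #170 ∈ reviewed.
From (iv): #332 ∉ reviewed.
(iii): #524 matches #170: #524 ∈ reviewed.
Only one tag left: #332 ∈ flagged.
(ii) (exactly one): #452 ∉ reviewed.
Only one tag left: #452 ∈ flagged.
Suppose #231 ∉ reviewed: no assignment then satisfies all the clues, so #231 ∈ reviewed.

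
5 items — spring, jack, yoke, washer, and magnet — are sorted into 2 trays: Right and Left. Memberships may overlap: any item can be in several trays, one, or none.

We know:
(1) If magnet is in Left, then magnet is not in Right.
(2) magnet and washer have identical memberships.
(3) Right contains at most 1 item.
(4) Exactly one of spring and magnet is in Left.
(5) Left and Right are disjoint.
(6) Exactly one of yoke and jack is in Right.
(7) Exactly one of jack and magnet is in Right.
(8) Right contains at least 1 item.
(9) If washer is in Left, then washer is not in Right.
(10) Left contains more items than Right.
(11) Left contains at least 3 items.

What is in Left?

Left = {magnet, washer, yoke}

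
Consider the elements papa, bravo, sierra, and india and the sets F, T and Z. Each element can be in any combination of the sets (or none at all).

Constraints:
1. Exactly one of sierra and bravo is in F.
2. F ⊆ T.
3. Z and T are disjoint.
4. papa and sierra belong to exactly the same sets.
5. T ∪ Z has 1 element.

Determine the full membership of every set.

F = {bravo}; T = {bravo}; Z = {}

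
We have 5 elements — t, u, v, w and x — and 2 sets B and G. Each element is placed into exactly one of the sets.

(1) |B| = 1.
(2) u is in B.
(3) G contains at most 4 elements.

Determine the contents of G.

G = {t, v, w, x}

From (2): u ∈ B.
(1): B already has 1, so the rest are out.
Only one set left: t ∈ G.
Only one set left: v ∈ G.
Only one set left: w ∈ G.
Only one set left: x ∈ G.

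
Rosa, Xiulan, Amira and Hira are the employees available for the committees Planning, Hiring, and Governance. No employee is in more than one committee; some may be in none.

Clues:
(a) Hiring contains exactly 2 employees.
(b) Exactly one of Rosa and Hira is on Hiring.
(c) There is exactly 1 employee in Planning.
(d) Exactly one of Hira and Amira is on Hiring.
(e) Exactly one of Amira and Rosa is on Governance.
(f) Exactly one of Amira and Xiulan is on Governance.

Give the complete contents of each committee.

Planning = {Rosa}; Hiring = {Hira, Xiulan}; Governance = {Amira}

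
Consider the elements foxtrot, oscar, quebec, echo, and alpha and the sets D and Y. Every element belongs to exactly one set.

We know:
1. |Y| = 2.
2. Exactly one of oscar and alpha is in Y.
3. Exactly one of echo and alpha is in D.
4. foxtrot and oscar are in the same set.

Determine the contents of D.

D = {echo, foxtrot, oscar}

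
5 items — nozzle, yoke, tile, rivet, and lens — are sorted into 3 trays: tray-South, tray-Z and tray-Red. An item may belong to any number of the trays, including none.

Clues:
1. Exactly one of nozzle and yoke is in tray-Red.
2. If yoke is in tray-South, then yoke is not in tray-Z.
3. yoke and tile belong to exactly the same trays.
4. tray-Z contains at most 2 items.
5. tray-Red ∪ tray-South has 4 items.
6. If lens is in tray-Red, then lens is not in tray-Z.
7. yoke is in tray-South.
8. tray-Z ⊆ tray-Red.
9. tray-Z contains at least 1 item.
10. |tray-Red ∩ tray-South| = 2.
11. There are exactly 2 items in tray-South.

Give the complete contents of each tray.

tray-South = {tile, yoke}; tray-Z = {rivet}; tray-Red = {lens, rivet, tile, yoke}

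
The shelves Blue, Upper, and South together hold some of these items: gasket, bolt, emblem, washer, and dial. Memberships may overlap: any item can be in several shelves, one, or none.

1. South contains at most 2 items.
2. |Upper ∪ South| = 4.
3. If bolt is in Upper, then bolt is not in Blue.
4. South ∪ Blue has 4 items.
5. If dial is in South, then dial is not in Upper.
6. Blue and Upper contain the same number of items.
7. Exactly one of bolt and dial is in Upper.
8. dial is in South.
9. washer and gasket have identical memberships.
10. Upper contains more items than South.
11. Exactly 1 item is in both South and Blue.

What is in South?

South = {bolt, dial}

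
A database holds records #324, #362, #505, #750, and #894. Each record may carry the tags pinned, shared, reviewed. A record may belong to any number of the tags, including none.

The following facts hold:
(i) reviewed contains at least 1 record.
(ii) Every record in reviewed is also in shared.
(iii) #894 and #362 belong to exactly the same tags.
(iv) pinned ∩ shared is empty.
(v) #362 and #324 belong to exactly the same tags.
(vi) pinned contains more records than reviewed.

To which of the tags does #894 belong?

#894: pinned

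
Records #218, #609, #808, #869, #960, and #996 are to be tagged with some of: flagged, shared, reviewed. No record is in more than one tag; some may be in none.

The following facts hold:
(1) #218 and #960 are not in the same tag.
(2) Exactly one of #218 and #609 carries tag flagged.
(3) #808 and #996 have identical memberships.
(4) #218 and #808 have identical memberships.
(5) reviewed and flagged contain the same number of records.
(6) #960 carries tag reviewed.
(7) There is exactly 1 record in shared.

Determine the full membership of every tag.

flagged = {#609}; shared = {#869}; reviewed = {#960}

From (6): #960 ∈ reviewed.
(1): #218 ∉ reviewed.
(4): #808 matches #218: #808 ∉ reviewed.
(3): #996 matches #808: #996 ∉ reviewed.
Suppose #218 ∈ flagged: no assignment then satisfies all the clues, so #218 ∉ flagged.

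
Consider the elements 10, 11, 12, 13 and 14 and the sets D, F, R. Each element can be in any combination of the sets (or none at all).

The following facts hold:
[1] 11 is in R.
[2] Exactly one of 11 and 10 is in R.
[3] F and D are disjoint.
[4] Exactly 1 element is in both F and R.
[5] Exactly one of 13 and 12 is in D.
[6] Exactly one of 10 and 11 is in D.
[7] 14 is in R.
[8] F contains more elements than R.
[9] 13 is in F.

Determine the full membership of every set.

D = {11, 12}; F = {10, 13, 14}; R = {11, 14}

From (1): 11 ∈ R.
From (7): 14 ∈ R.
From (9): 13 ∈ F.
(2) (exactly one): 10 ∉ R.
(3) (disjoint): 13 ∉ D.
(5) (exactly one): 12 ∈ D.
(3) (disjoint): 12 ∉ F.
Suppose 10 ∈ D: no assignment then satisfies all the clues, so 10 ∉ D.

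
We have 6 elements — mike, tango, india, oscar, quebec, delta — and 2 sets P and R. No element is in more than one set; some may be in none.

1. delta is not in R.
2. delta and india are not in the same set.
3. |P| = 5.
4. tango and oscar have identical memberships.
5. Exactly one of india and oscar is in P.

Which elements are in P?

P = {delta, mike, oscar, quebec, tango}

From (1): delta ∉ R.
Suppose mike ∉ P: no assignment then satisfies all the clues, so mike ∈ P.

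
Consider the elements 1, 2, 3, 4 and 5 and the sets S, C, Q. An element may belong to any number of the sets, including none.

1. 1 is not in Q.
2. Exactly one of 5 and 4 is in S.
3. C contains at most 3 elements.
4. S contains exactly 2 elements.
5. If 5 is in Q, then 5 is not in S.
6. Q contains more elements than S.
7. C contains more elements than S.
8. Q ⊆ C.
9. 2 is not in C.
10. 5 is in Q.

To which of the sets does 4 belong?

4: C, Q, S

From (1): 1 ∉ Q.
From (9): 2 ∉ C.
From (10): 5 ∈ Q.
(5): 5 ∉ S.
(8) contrapositive: 2 ∉ Q.
(8) with 5 ∈ Q: 5 ∈ C.
(2) (exactly one): 4 ∈ S.
Suppose 4 ∉ C: no assignment then satisfies all the clues, so 4 ∈ C.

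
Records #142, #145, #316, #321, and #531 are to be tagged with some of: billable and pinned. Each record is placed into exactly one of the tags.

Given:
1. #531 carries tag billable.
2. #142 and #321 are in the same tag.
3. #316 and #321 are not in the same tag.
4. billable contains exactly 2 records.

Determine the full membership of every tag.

billable = {#316, #531}; pinned = {#142, #145, #321}

From (1): #531 ∈ billable.
Suppose #142 ∈ billable: no assignment then satisfies all the clues, so #142 ∉ billable.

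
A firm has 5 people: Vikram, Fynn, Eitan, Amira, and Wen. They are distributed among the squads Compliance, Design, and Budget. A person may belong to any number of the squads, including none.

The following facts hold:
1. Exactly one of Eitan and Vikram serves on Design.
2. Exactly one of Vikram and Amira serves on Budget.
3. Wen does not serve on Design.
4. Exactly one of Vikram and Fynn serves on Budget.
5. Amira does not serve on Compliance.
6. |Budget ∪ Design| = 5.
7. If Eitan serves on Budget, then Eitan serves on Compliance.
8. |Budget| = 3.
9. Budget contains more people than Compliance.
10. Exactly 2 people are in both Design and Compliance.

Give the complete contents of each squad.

Compliance = {Eitan, Fynn}; Design = {Amira, Eitan, Fynn}; Budget = {Eitan, Vikram, Wen}

From (3): Wen ∉ Design.
From (5): Amira ∉ Compliance.
Suppose Vikram ∈ Compliance: no assignment then satisfies all the clues, so Vikram ∉ Compliance.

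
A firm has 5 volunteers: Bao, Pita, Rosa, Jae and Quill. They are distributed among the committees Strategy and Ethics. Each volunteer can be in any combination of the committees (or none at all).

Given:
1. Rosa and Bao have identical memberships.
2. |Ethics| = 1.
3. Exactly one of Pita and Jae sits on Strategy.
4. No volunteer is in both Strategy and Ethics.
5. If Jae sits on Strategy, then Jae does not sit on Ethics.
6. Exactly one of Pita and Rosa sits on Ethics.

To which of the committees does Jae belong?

Jae: Strategy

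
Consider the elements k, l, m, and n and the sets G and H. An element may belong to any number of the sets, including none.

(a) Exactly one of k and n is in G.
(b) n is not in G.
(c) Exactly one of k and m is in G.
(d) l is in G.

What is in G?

G = {k, l}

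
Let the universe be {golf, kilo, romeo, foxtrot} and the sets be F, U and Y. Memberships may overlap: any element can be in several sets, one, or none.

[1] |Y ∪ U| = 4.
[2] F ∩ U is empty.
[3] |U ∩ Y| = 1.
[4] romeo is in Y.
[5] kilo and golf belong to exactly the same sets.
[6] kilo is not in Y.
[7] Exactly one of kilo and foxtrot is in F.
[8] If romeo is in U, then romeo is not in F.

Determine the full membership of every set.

F = {foxtrot}; U = {golf, kilo, romeo}; Y = {foxtrot, romeo}

From (4): romeo ∈ Y.
From (6): kilo ∉ Y.
(5): golf matches kilo: golf ∉ Y.
Suppose golf ∈ F: no assignment then satisfies all the clues, so golf ∉ F.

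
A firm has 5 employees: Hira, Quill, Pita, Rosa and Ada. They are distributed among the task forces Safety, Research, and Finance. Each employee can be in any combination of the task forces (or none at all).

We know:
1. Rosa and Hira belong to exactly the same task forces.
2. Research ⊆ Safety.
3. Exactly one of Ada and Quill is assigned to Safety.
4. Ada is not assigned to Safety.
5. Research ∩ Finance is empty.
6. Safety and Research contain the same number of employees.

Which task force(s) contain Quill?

Quill: Research, Safety

From (4): Ada ∉ Safety.
(2) contrapositive: Ada ∉ Research.
(3) (exactly one): Quill ∈ Safety.
Suppose Quill ∉ Research: no assignment then satisfies all the clues, so Quill ∈ Research.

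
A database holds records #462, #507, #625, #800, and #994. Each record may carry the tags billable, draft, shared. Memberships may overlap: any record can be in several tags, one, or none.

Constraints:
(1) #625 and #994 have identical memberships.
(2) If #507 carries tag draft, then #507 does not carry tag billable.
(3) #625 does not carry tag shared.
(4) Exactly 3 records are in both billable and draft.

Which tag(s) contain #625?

#625: billable, draft

From (3): #625 ∉ shared.
(1): #994 matches #625: #994 ∉ shared.
Suppose #625 ∉ billable: no assignment then satisfies all the clues, so #625 ∈ billable.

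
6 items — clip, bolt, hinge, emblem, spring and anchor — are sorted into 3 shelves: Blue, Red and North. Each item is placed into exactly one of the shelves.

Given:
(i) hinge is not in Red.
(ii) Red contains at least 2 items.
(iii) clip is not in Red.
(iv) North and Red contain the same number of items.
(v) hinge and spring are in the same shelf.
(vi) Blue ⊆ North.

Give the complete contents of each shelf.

Blue = {}; Red = {anchor, bolt, emblem}; North = {clip, hinge, spring}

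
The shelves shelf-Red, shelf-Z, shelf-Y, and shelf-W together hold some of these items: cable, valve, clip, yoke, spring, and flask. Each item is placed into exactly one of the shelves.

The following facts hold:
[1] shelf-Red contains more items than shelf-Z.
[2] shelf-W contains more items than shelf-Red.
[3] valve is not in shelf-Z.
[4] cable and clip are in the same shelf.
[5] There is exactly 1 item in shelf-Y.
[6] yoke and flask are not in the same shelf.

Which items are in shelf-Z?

shelf-Z = {}

From (3): valve ∉ shelf-Z.
Suppose cable ∈ shelf-Z: no assignment then satisfies all the clues, so cable ∉ shelf-Z.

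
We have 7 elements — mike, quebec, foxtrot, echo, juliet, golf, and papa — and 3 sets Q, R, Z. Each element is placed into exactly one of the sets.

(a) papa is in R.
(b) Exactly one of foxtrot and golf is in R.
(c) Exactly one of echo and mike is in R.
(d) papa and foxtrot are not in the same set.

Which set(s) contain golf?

From (a): papa ∈ R.
(d): foxtrot ∉ R.
(b) (exactly one): golf ∈ R.

golf: R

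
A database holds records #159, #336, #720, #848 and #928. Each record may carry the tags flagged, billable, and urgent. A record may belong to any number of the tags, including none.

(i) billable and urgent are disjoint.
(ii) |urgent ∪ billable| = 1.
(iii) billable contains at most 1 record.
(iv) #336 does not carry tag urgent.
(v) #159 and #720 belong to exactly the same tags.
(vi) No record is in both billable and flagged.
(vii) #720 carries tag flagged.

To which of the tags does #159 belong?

From (iv): #336 ∉ urgent.
From (vii): #720 ∈ flagged.
(v): #159 matches #720: #159 ∈ flagged.
(vi) (disjoint): #159 ∉ billable.
(vi) (disjoint): #720 ∉ billable.
Suppose #159 ∈ urgent: no assignment then satisfies all the clues, so #159 ∉ urgent.

#159: flagged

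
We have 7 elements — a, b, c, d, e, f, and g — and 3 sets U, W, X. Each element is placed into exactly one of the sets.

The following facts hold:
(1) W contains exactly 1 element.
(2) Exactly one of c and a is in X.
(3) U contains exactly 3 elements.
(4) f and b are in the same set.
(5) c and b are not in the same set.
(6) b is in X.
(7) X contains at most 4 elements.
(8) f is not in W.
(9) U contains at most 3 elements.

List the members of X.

X = {a, b, f}

From (6): b ∈ X.
From (8): f ∉ W.
(4): f matches b: f ∉ U.
(4): f matches b: f ∈ X.
(5): c ∉ X.
(2) (exactly one): a ∈ X.
Suppose d ∈ X: no assignment then satisfies all the clues, so d ∉ X.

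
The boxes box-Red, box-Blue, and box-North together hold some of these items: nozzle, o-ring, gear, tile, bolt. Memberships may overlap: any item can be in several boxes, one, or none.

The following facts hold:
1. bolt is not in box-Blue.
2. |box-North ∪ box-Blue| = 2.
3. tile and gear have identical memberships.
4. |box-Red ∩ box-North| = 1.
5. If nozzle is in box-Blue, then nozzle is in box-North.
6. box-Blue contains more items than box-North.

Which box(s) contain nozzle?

nozzle: box-Blue, box-North, box-Red

From (1): bolt ∉ box-Blue.
Suppose nozzle ∉ box-Red: no assignment then satisfies all the clues, so nozzle ∈ box-Red.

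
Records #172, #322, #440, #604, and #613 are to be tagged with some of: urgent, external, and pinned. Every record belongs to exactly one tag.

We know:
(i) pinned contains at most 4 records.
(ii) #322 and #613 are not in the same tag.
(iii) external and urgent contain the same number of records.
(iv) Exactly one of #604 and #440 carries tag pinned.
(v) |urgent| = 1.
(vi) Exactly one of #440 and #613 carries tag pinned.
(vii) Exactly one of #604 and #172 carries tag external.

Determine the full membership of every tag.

urgent = {#613}; external = {#604}; pinned = {#172, #322, #440}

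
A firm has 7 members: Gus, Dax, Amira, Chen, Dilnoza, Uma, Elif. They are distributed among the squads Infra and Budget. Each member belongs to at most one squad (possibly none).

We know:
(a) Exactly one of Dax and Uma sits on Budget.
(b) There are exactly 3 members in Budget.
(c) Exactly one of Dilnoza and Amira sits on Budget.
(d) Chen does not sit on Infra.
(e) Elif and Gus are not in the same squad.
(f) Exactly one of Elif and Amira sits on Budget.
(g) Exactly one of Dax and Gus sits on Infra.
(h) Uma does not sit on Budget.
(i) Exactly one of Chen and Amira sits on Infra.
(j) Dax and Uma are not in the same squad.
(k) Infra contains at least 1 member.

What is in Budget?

From (d): Chen ∉ Infra.
From (h): Uma ∉ Budget.
(a) (exactly one): Dax ∈ Budget.
(g) (exactly one): Gus ∈ Infra.
(i) (exactly one): Amira ∈ Infra.
(c) (exactly one): Dilnoza ∈ Budget.
(e): Elif ∉ Infra.
(f) (exactly one): Elif ∈ Budget.
(b): Budget already has 3, so the rest are out.

Budget = {Dax, Dilnoza, Elif}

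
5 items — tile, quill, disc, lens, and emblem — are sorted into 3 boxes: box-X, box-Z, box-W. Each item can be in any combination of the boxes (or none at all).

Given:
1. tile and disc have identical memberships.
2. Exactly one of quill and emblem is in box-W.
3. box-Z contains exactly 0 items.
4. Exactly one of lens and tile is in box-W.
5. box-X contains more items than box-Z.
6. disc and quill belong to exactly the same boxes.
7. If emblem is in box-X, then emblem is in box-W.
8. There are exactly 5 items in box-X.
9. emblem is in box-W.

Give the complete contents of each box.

box-X = {disc, emblem, lens, quill, tile}; box-Z = {}; box-W = {emblem, lens}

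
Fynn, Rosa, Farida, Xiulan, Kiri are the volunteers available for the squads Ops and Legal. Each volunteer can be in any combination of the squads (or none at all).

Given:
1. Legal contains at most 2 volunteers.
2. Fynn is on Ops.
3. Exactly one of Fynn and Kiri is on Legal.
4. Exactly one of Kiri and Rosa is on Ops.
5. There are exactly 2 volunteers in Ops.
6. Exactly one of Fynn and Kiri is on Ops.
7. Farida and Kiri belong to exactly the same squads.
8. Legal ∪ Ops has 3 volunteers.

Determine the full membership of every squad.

Ops = {Fynn, Rosa}; Legal = {Fynn, Xiulan}

From (2): Fynn ∈ Ops.
(6) (exactly one): Kiri ∉ Ops.
(7): Farida matches Kiri: Farida ∉ Ops.
(4) (exactly one): Rosa ∈ Ops.
(5): Ops already has 2, so the rest are out.
Suppose Fynn ∉ Legal: no assignment then satisfies all the clues, so Fynn ∈ Legal.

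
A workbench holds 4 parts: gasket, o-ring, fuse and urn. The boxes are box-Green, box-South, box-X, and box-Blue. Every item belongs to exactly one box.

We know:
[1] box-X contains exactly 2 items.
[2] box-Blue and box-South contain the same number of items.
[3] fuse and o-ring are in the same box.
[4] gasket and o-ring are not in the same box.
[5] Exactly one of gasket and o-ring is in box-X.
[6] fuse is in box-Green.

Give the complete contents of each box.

box-Green = {fuse, o-ring}; box-South = {}; box-X = {gasket, urn}; box-Blue = {}

From (6): fuse ∈ box-Green.
(3): o-ring matches fuse: o-ring ∈ box-Green.
(4): gasket ∉ box-Green.
(5) (exactly one): gasket ∈ box-X.
(1): only 2 candidates remain for box-X, so all are in.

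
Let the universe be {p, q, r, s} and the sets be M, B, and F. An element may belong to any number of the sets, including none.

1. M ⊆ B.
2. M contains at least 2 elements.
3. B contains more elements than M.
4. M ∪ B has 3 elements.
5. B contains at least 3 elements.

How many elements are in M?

2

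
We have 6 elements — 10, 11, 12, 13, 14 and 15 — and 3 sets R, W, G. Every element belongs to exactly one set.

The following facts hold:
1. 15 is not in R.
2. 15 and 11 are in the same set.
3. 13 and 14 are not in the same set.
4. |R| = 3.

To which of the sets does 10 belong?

From (1): 15 ∉ R.
(2): 11 matches 15: 11 ∉ R.
Suppose 10 ∉ R: no assignment then satisfies all the clues, so 10 ∈ R.

10: R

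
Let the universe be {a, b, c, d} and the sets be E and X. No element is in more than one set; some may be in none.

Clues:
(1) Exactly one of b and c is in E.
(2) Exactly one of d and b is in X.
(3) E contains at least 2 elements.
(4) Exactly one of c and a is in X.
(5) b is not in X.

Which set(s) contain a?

From (5): b ∉ X.
(2) (exactly one): d ∈ X.
Suppose a ∉ E: no assignment then satisfies all the clues, so a ∈ E.

a: E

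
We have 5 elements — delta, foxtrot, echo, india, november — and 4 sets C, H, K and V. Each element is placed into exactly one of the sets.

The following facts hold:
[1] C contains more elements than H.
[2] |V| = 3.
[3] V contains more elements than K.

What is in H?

H = {}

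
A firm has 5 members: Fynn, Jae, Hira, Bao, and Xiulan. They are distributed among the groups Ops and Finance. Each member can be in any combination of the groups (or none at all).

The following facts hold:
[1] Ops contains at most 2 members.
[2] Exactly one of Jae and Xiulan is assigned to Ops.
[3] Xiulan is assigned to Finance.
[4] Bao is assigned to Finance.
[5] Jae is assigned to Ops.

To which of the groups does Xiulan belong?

Xiulan: Finance

From (3): Xiulan ∈ Finance.
From (4): Bao ∈ Finance.
From (5): Jae ∈ Ops.
(2) (exactly one): Xiulan ∉ Ops.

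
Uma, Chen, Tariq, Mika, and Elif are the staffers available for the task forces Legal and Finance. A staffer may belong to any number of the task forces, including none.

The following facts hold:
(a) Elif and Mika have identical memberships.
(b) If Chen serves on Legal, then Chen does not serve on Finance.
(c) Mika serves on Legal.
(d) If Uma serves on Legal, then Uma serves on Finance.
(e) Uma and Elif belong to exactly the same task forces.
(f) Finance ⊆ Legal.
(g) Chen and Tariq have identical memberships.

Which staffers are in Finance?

Finance = {Elif, Mika, Uma}

From (c): Mika ∈ Legal.
(a): Elif matches Mika: Elif ∈ Legal.
(e): Uma matches Elif: Uma ∈ Legal.
(d): Uma ∈ Finance.
(e): Elif matches Uma: Elif ∈ Finance.
(a): Mika matches Elif: Mika ∈ Finance.
Suppose Chen ∈ Finance: no assignment then satisfies all the clues, so Chen ∉ Finance.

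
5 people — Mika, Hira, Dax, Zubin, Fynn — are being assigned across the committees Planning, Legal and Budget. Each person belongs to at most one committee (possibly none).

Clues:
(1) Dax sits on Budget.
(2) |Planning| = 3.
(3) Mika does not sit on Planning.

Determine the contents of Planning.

Planning = {Fynn, Hira, Zubin}

From (1): Dax ∈ Budget.
From (3): Mika ∉ Planning.
(2): only 3 candidates remain for Planning, so all are in.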